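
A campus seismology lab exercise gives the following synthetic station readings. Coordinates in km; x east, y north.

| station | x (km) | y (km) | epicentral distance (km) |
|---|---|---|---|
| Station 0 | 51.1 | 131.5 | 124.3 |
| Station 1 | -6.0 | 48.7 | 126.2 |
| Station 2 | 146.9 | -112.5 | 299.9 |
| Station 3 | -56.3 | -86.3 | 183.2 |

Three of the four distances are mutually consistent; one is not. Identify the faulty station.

Station 1

Solve using three stations at a time. Using Station 0, Station 2, Station 3 (subtract circle equations pairwise → linear system) gives (x, y) ≈ (-68.2, 96.5).
Distances from that point to each station vs reported:
  Station 0: calculated 124.3 vs reported 124.3 → residual 0.0 km
  Station 1: calculated 78.4 vs reported 126.2 → residual 47.8 km
  Station 2: calculated 299.9 vs reported 299.9 → residual 0.0 km
  Station 3: calculated 183.2 vs reported 183.2 → residual 0.0 km
Station 0, Station 2, Station 3 are mutually consistent (residuals ≈ 0); Station 1 is off by 47.8 km.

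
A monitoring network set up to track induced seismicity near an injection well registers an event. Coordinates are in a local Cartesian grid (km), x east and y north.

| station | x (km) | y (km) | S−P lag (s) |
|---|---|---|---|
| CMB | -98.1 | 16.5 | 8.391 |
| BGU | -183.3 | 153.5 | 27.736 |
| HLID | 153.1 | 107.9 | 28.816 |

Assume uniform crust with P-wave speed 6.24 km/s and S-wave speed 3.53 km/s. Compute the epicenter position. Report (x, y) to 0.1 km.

Distance from S−P lag: d = Δt · v_P v_S / (v_P − v_S) = Δt · (6.24·3.53)/(6.24−3.53) ≈ 8.1281·Δt.
So d_CMB = 68.20, d_BGU = 225.44, d_HLID = 234.22 km.
Circle about each station: (x + 98.1)² + (y − 16.5)² = 68.20²; (x + 183.3)² + (y − 153.5)² = 225.44²; (x − 153.1)² + (y − 107.9)² = 234.22².
Subtracting pairs of circle equations eliminates x²+y² and gives linear equations (the radical axes):
-170.4 x + 274.0 y = 1093.33
502.4 x + 182.8 y = -25021.61
Solving the 2×2 system: x ≈ -41.8, y ≈ -22.0 km.

-41.8 km east, -22.0 km north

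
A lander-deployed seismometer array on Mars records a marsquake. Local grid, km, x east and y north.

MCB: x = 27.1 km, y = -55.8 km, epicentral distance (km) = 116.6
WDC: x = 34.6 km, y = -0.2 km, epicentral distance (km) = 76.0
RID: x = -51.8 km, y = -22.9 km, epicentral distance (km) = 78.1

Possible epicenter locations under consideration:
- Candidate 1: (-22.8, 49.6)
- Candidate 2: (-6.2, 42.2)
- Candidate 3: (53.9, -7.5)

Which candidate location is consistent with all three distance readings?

For each candidate, compare |candidate − station| to the reported distance:
Candidate 1: residuals MCB 0.0, WDC 0.0, RID 0.0 → max 0.0 km
Candidate 2: residuals MCB 13.1, WDC 17.2, RID 1.4 → max 17.2 km
Candidate 3: residuals MCB 61.4, WDC 55.4, RID 28.7 → max 61.4 km
Only Candidate 1 has all residuals ≈ 0.

Candidate 1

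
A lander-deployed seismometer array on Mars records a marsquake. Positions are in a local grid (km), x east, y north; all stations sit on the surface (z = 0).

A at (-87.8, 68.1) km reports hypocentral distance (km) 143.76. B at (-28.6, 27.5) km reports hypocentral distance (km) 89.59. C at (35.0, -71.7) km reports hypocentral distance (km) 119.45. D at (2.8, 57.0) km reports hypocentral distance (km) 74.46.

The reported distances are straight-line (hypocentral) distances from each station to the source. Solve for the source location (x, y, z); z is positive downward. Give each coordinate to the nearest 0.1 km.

x ≈ 37.1 km, y ≈ 31.1 km, depth ≈ 60.8 km

Each station gives a sphere (x−x_i)² + (y−y_i)² + z² = d_i² (stations at z=0).
Subtracting the A sphere from B and C: z² cancels, leaving linear equations in x and y:
118.4 x − 81.2 y = 1868.33
245.6 x − 279.6 y = 418.08
Solving: x ≈ 37.110, y ≈ 31.102 km (keep extra digits for the depth step; rounded: 37.1, 31.1).
Then from the A sphere: z² = 143.76² − (x + 87.8)² − (y − 68.1)² with x = 37.110, y = 31.102, so z ≈ 60.791 ≈ 60.8 km.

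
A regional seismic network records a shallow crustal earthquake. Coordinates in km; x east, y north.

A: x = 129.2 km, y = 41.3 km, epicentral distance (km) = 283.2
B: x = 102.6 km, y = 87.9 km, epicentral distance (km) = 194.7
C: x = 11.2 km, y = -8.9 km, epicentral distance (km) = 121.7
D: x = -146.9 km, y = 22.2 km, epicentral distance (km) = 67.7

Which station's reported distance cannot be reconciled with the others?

A

Solve using three stations at a time. Using B, C, D (subtract circle equations pairwise → linear system) gives (x, y) ≈ (-89.9, 58.8).
Distances from that point to each station vs reported:
  A: calculated 219.8 vs reported 283.2 → residual 63.4 km
  B: calculated 194.7 vs reported 194.7 → residual 0.0 km
  C: calculated 121.7 vs reported 121.7 → residual 0.0 km
  D: calculated 67.7 vs reported 67.7 → residual 0.0 km
B, C, D are mutually consistent (residuals ≈ 0); A is off by 63.4 km.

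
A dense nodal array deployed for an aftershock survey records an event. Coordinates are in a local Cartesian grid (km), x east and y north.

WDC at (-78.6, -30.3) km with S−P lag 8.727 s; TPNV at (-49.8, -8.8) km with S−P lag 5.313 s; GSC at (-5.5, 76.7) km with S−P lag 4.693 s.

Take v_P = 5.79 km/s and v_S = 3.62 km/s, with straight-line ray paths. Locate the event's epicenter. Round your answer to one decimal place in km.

Distance from S−P lag: d = Δt · v_P v_S / (v_P − v_S) = Δt · (5.79·3.62)/(5.79−3.62) ≈ 9.6589·Δt.
So d_WDC = 84.29, d_TPNV = 51.32, d_GSC = 45.33 km.
Circle about each station: (x + 78.6)² + (y + 30.3)² = 84.29²; (x + 49.8)² + (y + 8.8)² = 51.32²; (x + 5.5)² + (y − 76.7)² = 45.33².
Subtracting pairs of circle equations eliminates x²+y² and gives linear equations (the radical axes):
57.6 x + 43.0 y = -67.51
146.2 x + 214.0 y = 3867.09
Solving the 2×2 system: x ≈ -29.9, y ≈ 38.5 km.

-29.9 km east, 38.5 km north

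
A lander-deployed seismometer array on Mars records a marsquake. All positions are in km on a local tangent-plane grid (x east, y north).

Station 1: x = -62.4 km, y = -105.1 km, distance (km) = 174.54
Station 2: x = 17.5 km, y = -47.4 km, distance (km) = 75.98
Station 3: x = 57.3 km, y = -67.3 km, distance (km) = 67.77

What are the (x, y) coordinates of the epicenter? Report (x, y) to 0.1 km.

(79.3, -3.2)

Circle about each station: (x + 62.4)² + (y + 105.1)² = 174.54²; (x − 17.5)² + (y + 47.4)² = 75.98²; (x − 57.3)² + (y + 67.3)² = 67.77².
Subtracting pairs of circle equations eliminates x²+y² and gives linear equations (the radical axes):
159.8 x + 115.4 y = 12304.49
239.4 x + 75.6 y = 18744.25
Solving the 2×2 system: x ≈ 79.3, y ≈ -3.2 km.
Check against Station 1 (with the unrounded x, y): √((x + 62.4)²+(y + 105.1)²) = 174.54 ≈ 174.54 km. ✓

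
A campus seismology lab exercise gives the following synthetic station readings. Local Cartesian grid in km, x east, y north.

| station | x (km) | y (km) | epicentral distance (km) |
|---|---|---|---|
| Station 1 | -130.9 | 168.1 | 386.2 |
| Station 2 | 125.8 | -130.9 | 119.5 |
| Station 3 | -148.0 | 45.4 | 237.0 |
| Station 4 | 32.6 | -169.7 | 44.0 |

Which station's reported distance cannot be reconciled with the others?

Station 1

Solve using three stations at a time. Using Station 2, Station 3, Station 4 (subtract circle equations pairwise → linear system) gives (x, y) ≈ (6.4, -134.4).
Distances from that point to each station vs reported:
  Station 1: calculated 332.2 vs reported 386.2 → residual 54.0 km
  Station 2: calculated 119.5 vs reported 119.5 → residual 0.0 km
  Station 3: calculated 237.0 vs reported 237.0 → residual 0.0 km
  Station 4: calculated 44.0 vs reported 44.0 → residual 0.0 km
Station 2, Station 3, Station 4 are mutually consistent (residuals ≈ 0); Station 1 is off by 54.0 km.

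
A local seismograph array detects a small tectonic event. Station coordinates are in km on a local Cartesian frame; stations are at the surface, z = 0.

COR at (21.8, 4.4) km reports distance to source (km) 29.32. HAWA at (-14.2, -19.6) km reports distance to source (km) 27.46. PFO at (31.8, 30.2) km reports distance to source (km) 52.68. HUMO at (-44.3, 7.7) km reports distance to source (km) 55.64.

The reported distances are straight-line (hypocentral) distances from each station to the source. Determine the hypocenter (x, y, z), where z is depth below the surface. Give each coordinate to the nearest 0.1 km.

(4.8, -11.3, 18.0)

Each station gives a sphere (x−x_i)² + (y−y_i)² + z² = d_i² (stations at z=0).
Subtracting the COR sphere from HAWA and PFO: z² cancels, leaving linear equations in x and y:
-72.0 x − 48.0 y = 196.81
20.0 x + 51.6 y = -486.84
Solving: x ≈ 4.796, y ≈ -11.294 km (keep extra digits for the depth step; rounded: 4.8, -11.3).
Then from the COR sphere: z² = 29.32² − (x − 21.8)² − (y − 4.4)² with x = 4.796, y = -11.294, so z ≈ 18.006 ≈ 18.0 km.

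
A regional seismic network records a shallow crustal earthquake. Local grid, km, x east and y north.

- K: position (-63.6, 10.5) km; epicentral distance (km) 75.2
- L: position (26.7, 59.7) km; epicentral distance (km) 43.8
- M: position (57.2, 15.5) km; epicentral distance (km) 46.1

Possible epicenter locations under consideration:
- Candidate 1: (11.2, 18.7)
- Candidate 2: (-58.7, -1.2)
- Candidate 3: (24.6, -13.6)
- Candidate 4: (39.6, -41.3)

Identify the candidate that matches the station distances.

For each candidate, compare |candidate − station| to the reported distance:
Candidate 1: residuals K 0.0, L 0.0, M 0.0 → max 0.0 km
Candidate 2: residuals K 62.5, L 61.1, M 71.0 → max 71.0 km
Candidate 3: residuals K 16.2, L 29.5, M 2.4 → max 29.5 km
Candidate 4: residuals K 40.3, L 58.0, M 13.4 → max 58.0 km
Only Candidate 1 has all residuals ≈ 0.

Candidate 1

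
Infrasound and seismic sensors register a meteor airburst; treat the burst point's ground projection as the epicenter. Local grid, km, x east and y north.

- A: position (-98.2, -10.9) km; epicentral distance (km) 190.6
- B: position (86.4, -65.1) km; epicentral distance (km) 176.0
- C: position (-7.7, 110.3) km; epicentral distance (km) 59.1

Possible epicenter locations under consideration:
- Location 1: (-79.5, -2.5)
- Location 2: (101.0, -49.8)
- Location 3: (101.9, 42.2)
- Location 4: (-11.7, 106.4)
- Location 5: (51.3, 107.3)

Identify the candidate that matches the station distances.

For each candidate, compare |candidate − station| to the reported distance:
Location 1: residuals A 170.1, B 1.3, C 74.6 → max 170.1 km
Location 2: residuals A 12.4, B 154.9, C 134.4 → max 154.9 km
Location 3: residuals A 16.4, B 67.6, C 69.9 → max 69.9 km
Location 4: residuals A 44.9, B 21.6, C 53.5 → max 53.5 km
Location 5: residuals A 0.0, B 0.1, C 0.0 → max 0.1 km
Only Location 5 has all residuals ≈ 0.

Location 5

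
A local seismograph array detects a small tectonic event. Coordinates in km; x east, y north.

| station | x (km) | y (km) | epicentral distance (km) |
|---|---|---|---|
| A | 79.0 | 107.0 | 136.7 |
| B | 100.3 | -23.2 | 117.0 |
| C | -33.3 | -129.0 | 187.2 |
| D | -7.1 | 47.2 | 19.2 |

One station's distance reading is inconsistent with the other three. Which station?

A

Solve using three stations at a time. Using B, C, D (subtract circle equations pairwise → linear system) gives (x, y) ≈ (11.3, 52.8).
Distances from that point to each station vs reported:
  A: calculated 86.7 vs reported 136.7 → residual 50.0 km
  B: calculated 117.0 vs reported 117.0 → residual 0.0 km
  C: calculated 187.2 vs reported 187.2 → residual 0.0 km
  D: calculated 19.3 vs reported 19.2 → residual 0.1 km
B, C, D are mutually consistent (residuals ≈ 0); A is off by 50.0 km.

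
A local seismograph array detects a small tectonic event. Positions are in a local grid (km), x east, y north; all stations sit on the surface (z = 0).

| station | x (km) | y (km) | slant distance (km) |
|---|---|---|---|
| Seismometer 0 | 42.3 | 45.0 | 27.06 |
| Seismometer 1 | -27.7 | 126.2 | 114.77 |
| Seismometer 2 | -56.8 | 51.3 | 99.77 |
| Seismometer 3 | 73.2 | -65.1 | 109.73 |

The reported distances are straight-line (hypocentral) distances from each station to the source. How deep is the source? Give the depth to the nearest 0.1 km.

depth ≈ 25.2 km

Each station gives a sphere (x−x_i)² + (y−y_i)² + z² = d_i² (stations at z=0).
Subtracting the Seismometer 0 sphere from Seismometer 1 and Seismometer 2: z² cancels, leaving linear equations in x and y:
-140.0 x + 162.4 y = 439.53
-198.2 x + 12.6 y = -7178.17
Solving: x ≈ 38.499, y ≈ 35.895 km (keep extra digits for the depth step; rounded: 38.5, 35.9).
Then from the Seismometer 0 sphere: z² = 27.06² − (x − 42.3)² − (y − 45.0)² with x = 38.499, y = 35.895, so z ≈ 25.197 ≈ 25.2 km.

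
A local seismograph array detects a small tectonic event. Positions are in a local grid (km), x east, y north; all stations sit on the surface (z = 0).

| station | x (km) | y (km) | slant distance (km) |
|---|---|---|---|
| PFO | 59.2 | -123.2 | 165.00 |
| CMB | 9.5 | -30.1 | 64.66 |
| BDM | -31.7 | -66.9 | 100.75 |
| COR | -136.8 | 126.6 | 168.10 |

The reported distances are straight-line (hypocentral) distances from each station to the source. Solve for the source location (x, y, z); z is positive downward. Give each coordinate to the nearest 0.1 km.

Each station gives a sphere (x−x_i)² + (y−y_i)² + z² = d_i² (stations at z=0).
Subtracting the PFO sphere from CMB and BDM: z² cancels, leaving linear equations in x and y:
-99.4 x + 186.2 y = 5357.46
-181.8 x + 112.6 y = 3872.06
Solving: x ≈ -5.196, y ≈ 25.999 km (keep extra digits for the depth step; rounded: -5.2, 26.0).
Then from the PFO sphere: z² = 165.00² − (x − 59.2)² − (y + 123.2)² with x = -5.196, y = 25.999, so z ≈ 28.597 ≈ 28.6 km.
Check against COR (with the unrounded solution): distance 168.10 ≈ 168.10 km. ✓

x ≈ -5.2 km, y ≈ 26.0 km, depth ≈ 28.6 km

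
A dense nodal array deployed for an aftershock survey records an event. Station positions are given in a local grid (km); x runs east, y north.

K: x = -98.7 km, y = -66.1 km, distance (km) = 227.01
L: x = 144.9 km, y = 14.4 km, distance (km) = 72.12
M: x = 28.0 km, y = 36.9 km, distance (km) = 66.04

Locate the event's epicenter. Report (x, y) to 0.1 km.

x ≈ 89.6 km, y ≈ 60.7 km

Circle about each station: (x + 98.7)² + (y + 66.1)² = 227.01²; (x − 144.9)² + (y − 14.4)² = 72.12²; (x − 28.0)² + (y − 36.9)² = 66.04².
Subtracting pairs of circle equations eliminates x²+y² and gives linear equations (the radical axes):
487.2 x + 161.0 y = 53424.72
253.4 x + 206.0 y = 35206.97
Solving the 2×2 system: x ≈ 89.6, y ≈ 60.7 km.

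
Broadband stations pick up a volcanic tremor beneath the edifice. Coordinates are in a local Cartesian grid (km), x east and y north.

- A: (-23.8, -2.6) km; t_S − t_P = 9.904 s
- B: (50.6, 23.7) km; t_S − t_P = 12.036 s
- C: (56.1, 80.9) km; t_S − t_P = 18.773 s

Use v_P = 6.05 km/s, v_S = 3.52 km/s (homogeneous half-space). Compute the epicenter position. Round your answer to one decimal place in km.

Distance from S−P lag: d = Δt · v_P v_S / (v_P − v_S) = Δt · (6.05·3.52)/(6.05−3.52) ≈ 8.4174·Δt.
So d_A = 83.37, d_B = 101.31, d_C = 158.02 km.
Circle about each station: (x + 23.8)² + (y + 2.6)² = 83.37²; (x − 50.6)² + (y − 23.7)² = 101.31²; (x − 56.1)² + (y − 80.9)² = 158.02².
Subtracting the A equation from the B and C equations removes the quadratic terms:
148.8 x + 52.6 y = -764.31
159.8 x + 167.0 y = -8900.94
Solving the 2×2 system: x ≈ 20.7, y ≈ -73.1 km.

(20.7, -73.1)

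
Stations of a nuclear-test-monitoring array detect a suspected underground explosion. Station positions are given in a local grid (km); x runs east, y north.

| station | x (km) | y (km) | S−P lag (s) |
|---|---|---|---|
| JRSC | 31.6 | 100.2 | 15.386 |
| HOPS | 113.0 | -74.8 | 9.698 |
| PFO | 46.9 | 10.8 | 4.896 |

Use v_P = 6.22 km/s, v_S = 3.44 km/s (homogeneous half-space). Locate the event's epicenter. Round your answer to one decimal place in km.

Distance from S−P lag: d = Δt · v_P v_S / (v_P − v_S) = Δt · (6.22·3.44)/(6.22−3.44) ≈ 7.6967·Δt.
So d_JRSC = 118.42, d_HOPS = 74.64, d_PFO = 37.68 km.
Circle about each station: (x − 31.6)² + (y − 100.2)² = 118.42²; (x − 113.0)² + (y + 74.8)² = 74.64²; (x − 46.9)² + (y − 10.8)² = 37.68².
Subtracting the JRSC equation from the HOPS and PFO equations removes the quadratic terms:
162.8 x − 350.0 y = 15777.61
30.6 x − 178.8 y = 3881.16
Solving the 2×2 system: x ≈ 79.5, y ≈ -8.1 km.
Check against JRSC (with the unrounded x, y): √((x − 31.6)²+(y − 100.2)²) = 118.42 ≈ 118.42 km. ✓

(79.5, -8.1)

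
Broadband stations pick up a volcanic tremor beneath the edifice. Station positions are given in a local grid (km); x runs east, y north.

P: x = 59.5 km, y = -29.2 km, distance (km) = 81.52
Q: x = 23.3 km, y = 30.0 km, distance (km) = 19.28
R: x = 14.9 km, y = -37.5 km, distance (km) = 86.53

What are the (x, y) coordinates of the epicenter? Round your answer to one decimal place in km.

Circle about each station: (x − 59.5)² + (y + 29.2)² = 81.52²; (x − 23.3)² + (y − 30.0)² = 19.28²; (x − 14.9)² + (y + 37.5)² = 86.53².
Subtracting the P equation from the Q and R equations removes the quadratic terms:
-72.4 x + 118.4 y = 3323.79
-89.2 x − 16.6 y = -3606.56
Solving the 2×2 system: x ≈ 31.6, y ≈ 47.4 km.

x ≈ 31.6 km, y ≈ 47.4 km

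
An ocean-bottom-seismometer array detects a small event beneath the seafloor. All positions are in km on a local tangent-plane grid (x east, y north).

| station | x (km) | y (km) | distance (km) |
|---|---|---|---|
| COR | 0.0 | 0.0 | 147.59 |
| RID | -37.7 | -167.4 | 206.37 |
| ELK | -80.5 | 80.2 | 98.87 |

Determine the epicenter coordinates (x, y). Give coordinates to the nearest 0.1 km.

Circle about each station: x² + y² = 147.59²; (x + 37.7)² + (y + 167.4)² = 206.37²; (x + 80.5)² + (y − 80.2)² = 98.87².
Subtracting the COR equation from the RID and ELK equations removes the quadratic terms:
-75.4 x − 334.8 y = 8638.28
-161.0 x + 160.4 y = 24919.82
Solving the 2×2 system: x ≈ -147.4, y ≈ 7.4 km.

-147.4 km east, 7.4 km north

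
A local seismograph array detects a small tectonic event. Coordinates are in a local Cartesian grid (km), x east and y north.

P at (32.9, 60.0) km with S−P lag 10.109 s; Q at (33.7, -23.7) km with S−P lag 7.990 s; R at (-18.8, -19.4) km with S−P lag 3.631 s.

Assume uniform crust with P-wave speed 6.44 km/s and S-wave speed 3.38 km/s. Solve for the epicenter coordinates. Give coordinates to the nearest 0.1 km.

Distance from S−P lag: d = Δt · v_P v_S / (v_P − v_S) = Δt · (6.44·3.38)/(6.44−3.38) ≈ 7.1135·Δt.
So d_P = 71.91, d_Q = 56.84, d_R = 25.83 km.
Circle about each station: (x − 32.9)² + (y − 60.0)² = 71.91²; (x − 33.7)² + (y + 23.7)² = 56.84²; (x + 18.8)² + (y + 19.4)² = 25.83².
Subtracting the P equation from the Q and R equations removes the quadratic terms:
1.6 x − 167.4 y = -1044.77
-103.4 x − 158.8 y = 551.25
Solving the 2×2 system: x ≈ -14.7, y ≈ 6.1 km.

(-14.7, 6.1)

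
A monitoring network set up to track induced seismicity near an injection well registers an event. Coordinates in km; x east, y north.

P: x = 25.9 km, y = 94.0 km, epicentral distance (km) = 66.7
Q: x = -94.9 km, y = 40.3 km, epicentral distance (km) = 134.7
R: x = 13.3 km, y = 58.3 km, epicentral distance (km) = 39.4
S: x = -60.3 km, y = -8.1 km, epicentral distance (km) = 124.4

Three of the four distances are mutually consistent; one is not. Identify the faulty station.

Solve using three stations at a time. Using P, Q, R (subtract circle equations pairwise → linear system) gives (x, y) ≈ (39.3, 28.6).
Distances from that point to each station vs reported:
  P: calculated 66.7 vs reported 66.7 → residual 0.0 km
  Q: calculated 134.7 vs reported 134.7 → residual 0.0 km
  R: calculated 39.5 vs reported 39.4 → residual 0.1 km
  S: calculated 106.2 vs reported 124.4 → residual 18.2 km
P, Q, R are mutually consistent (residuals ≈ 0); S is off by 18.2 km.

S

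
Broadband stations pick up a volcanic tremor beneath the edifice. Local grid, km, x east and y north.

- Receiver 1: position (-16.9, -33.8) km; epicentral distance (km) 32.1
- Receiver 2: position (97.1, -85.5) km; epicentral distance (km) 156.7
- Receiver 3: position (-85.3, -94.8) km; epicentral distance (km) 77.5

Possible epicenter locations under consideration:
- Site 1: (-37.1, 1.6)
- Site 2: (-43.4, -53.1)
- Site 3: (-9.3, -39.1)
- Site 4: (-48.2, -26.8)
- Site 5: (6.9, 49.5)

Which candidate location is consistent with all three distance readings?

For each candidate, compare |candidate − station| to the reported distance:
Site 1: residuals Receiver 1 8.7, Receiver 2 3.3, Receiver 3 30.3 → max 30.3 km
Site 2: residuals Receiver 1 0.7, Receiver 2 12.5, Receiver 3 18.4 → max 18.4 km
Site 3: residuals Receiver 1 22.8, Receiver 2 40.6, Receiver 3 16.7 → max 40.6 km
Site 4: residuals Receiver 1 0.0, Receiver 2 0.0, Receiver 3 0.0 → max 0.0 km
Site 5: residuals Receiver 1 54.5, Receiver 2 5.7, Receiver 3 93.7 → max 93.7 km
Only Site 4 has all residuals ≈ 0.

Site 4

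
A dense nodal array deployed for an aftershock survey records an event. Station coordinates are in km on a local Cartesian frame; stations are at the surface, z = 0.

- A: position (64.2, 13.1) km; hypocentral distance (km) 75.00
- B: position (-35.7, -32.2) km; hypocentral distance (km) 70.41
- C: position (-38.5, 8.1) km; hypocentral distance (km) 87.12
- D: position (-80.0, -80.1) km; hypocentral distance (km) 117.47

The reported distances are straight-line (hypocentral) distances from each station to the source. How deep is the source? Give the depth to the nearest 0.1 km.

Each station gives a sphere (x−x_i)² + (y−y_i)² + z² = d_i² (stations at z=0).
Subtracting the A sphere from B and C: z² cancels, leaving linear equations in x and y:
-199.8 x − 90.6 y = -1314.49
-205.4 x − 10.0 y = -4710.28
Solving: x ≈ 24.899, y ≈ -40.401 km (keep extra digits for the depth step; rounded: 24.9, -40.4).
Then from the A sphere: z² = 75.00² − (x − 64.2)² − (y − 13.1)² with x = 24.899, y = -40.401, so z ≈ 34.901 ≈ 34.9 km.
Check against D (with the unrounded solution): distance 117.46 ≈ 117.47 km. ✓

z ≈ 34.9 km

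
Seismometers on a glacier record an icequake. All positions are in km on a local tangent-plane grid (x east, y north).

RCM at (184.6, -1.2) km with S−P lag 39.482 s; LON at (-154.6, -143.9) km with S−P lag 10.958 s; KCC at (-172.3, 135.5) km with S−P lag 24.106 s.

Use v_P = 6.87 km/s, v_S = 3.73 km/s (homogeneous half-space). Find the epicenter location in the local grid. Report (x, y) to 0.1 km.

(-132.7, -57.2)

Distance from S−P lag: d = Δt · v_P v_S / (v_P − v_S) = Δt · (6.87·3.73)/(6.87−3.73) ≈ 8.1609·Δt.
So d_RCM = 322.21, d_LON = 89.43, d_KCC = 196.73 km.
Circle about each station: (x − 184.6)² + (y + 1.2)² = 322.21²; (x + 154.6)² + (y + 143.9)² = 89.43²; (x + 172.3)² + (y − 135.5)² = 196.73².
Subtracting pairs of circle equations eliminates x²+y² and gives linear equations (the radical axes):
-678.4 x − 285.4 y = 106351.33
-713.8 x + 273.4 y = 79085.53
Solving the 2×2 system: x ≈ -132.7, y ≈ -57.2 km.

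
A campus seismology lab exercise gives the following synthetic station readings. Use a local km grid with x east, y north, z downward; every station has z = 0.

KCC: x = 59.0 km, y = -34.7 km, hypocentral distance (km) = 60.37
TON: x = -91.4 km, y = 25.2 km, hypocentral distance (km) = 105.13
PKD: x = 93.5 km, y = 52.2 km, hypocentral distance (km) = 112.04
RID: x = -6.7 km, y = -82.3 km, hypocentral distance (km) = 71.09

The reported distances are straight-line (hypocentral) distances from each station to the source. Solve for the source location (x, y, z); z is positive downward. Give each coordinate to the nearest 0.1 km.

Each station gives a sphere (x−x_i)² + (y−y_i)² + z² = d_i² (stations at z=0).
Subtracting the KCC sphere from TON and PKD: z² cancels, leaving linear equations in x and y:
-300.8 x + 119.8 y = -3103.87
69.0 x + 173.8 y = -2126.42
Solving: x ≈ 4.702, y ≈ -14.102 km (keep extra digits for the depth step; rounded: 4.7, -14.1).
Then from the KCC sphere: z² = 60.37² − (x − 59.0)² − (y + 34.7)² with x = 4.702, y = -14.102, so z ≈ 16.492 ≈ 16.5 km.
Check against RID (with the unrounded solution): distance 71.08 ≈ 71.09 km. ✓

x ≈ 4.7 km, y ≈ -14.1 km, depth ≈ 16.5 km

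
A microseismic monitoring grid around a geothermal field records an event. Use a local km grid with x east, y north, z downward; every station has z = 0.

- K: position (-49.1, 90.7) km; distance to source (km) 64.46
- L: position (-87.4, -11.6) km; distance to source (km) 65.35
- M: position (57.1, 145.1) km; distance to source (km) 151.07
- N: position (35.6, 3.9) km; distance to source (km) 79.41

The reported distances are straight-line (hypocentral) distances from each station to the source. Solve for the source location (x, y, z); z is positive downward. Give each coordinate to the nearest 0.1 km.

x ≈ -38.3 km, y ≈ 28.9 km, depth ≈ 14.8 km

Each station gives a sphere (x−x_i)² + (y−y_i)² + z² = d_i² (stations at z=0).
Subtracting the K sphere from L and M: z² cancels, leaving linear equations in x and y:
-76.6 x − 204.6 y = -2979.51
212.4 x + 108.8 y = -4989.93
Solving: x ≈ -38.297, y ≈ 28.901 km (keep extra digits for the depth step; rounded: -38.3, 28.9).
Then from the K sphere: z² = 64.46² − (x + 49.1)² − (y − 90.7)² with x = -38.297, y = 28.901, so z ≈ 14.808 ≈ 14.8 km.
Check against N (with the unrounded solution): distance 79.40 ≈ 79.41 km. ✓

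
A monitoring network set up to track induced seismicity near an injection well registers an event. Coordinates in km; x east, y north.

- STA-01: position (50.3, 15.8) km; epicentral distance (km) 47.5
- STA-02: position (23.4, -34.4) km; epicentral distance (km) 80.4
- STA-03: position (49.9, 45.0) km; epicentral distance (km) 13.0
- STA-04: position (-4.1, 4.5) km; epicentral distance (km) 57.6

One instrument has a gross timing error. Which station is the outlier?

Solve using three stations at a time. Using STA-02, STA-03, STA-04 (subtract circle equations pairwise → linear system) gives (x, y) ≈ (37.0, 44.8).
Distances from that point to each station vs reported:
  STA-01: calculated 31.9 vs reported 47.5 → residual 15.6 km
  STA-02: calculated 80.4 vs reported 80.4 → residual 0.0 km
  STA-03: calculated 12.9 vs reported 13.0 → residual 0.1 km
  STA-04: calculated 57.6 vs reported 57.6 → residual 0.0 km
STA-02, STA-03, STA-04 are mutually consistent (residuals ≈ 0); STA-01 is off by 15.6 km.

STA-01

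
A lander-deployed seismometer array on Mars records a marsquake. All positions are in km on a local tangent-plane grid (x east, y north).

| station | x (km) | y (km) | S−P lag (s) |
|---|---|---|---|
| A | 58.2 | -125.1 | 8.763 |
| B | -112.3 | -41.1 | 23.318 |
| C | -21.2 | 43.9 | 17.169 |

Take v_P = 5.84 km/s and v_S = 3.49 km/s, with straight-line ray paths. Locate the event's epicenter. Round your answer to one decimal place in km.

(89.4, -55.8)

Distance from S−P lag: d = Δt · v_P v_S / (v_P − v_S) = Δt · (5.84·3.49)/(5.84−3.49) ≈ 8.6730·Δt.
So d_A = 76.00, d_B = 202.24, d_C = 148.91 km.
Circle about each station: (x − 58.2)² + (y + 125.1)² = 76.00²; (x + 112.3)² + (y + 41.1)² = 202.24²; (x + 21.2)² + (y − 43.9)² = 148.91².
Subtracting pairs of circle equations eliminates x²+y² and gives linear equations (the radical axes):
-341.0 x + 168.0 y = -39861.77
-158.8 x + 338.0 y = -33058.79
Solving the 2×2 system: x ≈ 89.4, y ≈ -55.8 km.
Check against A (with the unrounded x, y): √((x − 58.2)²+(y + 125.1)²) = 76.00 ≈ 76.00 km. ✓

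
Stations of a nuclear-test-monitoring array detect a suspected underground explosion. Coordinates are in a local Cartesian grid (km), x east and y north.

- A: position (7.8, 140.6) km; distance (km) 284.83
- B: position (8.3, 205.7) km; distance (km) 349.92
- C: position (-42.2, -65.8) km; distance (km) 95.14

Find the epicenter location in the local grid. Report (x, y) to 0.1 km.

(11.7, -144.2)

Circle about each station: (x − 7.8)² + (y − 140.6)² = 284.83²; (x − 8.3)² + (y − 205.7)² = 349.92²; (x + 42.2)² + (y + 65.8)² = 95.14².
Subtracting pairs of circle equations eliminates x²+y² and gives linear equations (the radical axes):
1.0 x + 130.2 y = -18763.70
-100.0 x − 412.8 y = 58357.79
Solving the 2×2 system: x ≈ 11.7, y ≈ -144.2 km.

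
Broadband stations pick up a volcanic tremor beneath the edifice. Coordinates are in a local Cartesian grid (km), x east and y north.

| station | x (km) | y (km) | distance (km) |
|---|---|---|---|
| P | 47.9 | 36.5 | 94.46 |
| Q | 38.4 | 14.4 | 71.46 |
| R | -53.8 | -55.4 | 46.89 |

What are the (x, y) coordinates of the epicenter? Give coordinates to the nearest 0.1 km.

x ≈ -10.3 km, y ≈ -37.9 km

Circle about each station: (x − 47.9)² + (y − 36.5)² = 94.46²; (x − 38.4)² + (y − 14.4)² = 71.46²; (x + 53.8)² + (y + 55.4)² = 46.89².
Subtracting the P equation from the Q and R equations removes the quadratic terms:
-19.0 x − 44.2 y = 1871.42
-203.4 x − 183.8 y = 9060.96
Solving the 2×2 system: x ≈ -10.3, y ≈ -37.9 km.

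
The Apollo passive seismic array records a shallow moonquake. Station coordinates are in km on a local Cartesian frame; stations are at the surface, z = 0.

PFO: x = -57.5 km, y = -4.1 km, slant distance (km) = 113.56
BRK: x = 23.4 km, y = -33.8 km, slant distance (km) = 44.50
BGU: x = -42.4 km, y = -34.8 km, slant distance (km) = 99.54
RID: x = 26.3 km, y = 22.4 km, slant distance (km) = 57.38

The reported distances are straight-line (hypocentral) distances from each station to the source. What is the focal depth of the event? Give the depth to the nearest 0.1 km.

z ≈ 31.9 km

Each station gives a sphere (x−x_i)² + (y−y_i)² + z² = d_i² (stations at z=0).
Subtracting the PFO sphere from BRK and BGU: z² cancels, leaving linear equations in x and y:
161.8 x − 59.4 y = 9282.56
30.2 x − 61.4 y = 2673.40
Solving: x ≈ 50.506, y ≈ -18.699 km (keep extra digits for the depth step; rounded: 50.5, -18.7).
Then from the PFO sphere: z² = 113.56² − (x + 57.5)² − (y + 4.1)² with x = 50.506, y = -18.699, so z ≈ 31.897 ≈ 31.9 km.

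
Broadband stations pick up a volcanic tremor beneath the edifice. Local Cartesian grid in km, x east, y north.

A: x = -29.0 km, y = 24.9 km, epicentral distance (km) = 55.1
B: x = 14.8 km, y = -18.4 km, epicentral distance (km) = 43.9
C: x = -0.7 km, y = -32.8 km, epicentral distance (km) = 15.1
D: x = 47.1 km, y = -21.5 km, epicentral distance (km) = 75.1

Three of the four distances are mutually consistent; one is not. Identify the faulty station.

C

Solve using three stations at a time. Using A, B, D (subtract circle equations pairwise → linear system) gives (x, y) ≈ (-27.5, -30.2).
Distances from that point to each station vs reported:
  A: calculated 55.1 vs reported 55.1 → residual 0.0 km
  B: calculated 43.9 vs reported 43.9 → residual 0.0 km
  C: calculated 26.9 vs reported 15.1 → residual 11.8 km
  D: calculated 75.1 vs reported 75.1 → residual 0.0 km
A, B, D are mutually consistent (residuals ≈ 0); C is off by 11.8 km.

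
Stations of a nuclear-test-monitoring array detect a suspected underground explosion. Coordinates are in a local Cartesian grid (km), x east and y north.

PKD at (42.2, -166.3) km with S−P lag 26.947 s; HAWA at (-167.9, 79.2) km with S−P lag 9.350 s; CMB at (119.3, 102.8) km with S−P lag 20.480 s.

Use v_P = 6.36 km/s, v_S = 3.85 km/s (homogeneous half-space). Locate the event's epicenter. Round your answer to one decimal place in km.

Distance from S−P lag: d = Δt · v_P v_S / (v_P − v_S) = Δt · (6.36·3.85)/(6.36−3.85) ≈ 9.7554·Δt.
So d_PKD = 262.88, d_HAWA = 91.21, d_CMB = 199.79 km.
Circle about each station: (x − 42.2)² + (y + 166.3)² = 262.88²; (x + 167.9)² + (y − 79.2)² = 91.21²; (x − 119.3)² + (y − 102.8)² = 199.79².
Subtracting the PKD equation from the HAWA and CMB equations removes the quadratic terms:
-420.2 x + 491.0 y = 65813.15
154.2 x + 538.2 y = 24553.65
Solving the 2×2 system: x ≈ -77.4, y ≈ 67.8 km.
Check against PKD (with the unrounded x, y): √((x − 42.2)²+(y + 166.3)²) = 262.88 ≈ 262.88 km. ✓

x ≈ -77.4 km, y ≈ 67.8 km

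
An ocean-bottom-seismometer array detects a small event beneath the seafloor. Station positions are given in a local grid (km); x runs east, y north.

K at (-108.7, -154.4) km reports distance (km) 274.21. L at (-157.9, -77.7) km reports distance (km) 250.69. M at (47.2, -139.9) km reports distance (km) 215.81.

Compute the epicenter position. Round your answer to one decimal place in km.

Circle about each station: (x + 108.7)² + (y + 154.4)² = 274.21²; (x + 157.9)² + (y + 77.7)² = 250.69²; (x − 47.2)² + (y + 139.9)² = 215.81².
Subtracting the K equation from the L and M equations removes the quadratic terms:
-98.4 x + 153.4 y = 7660.30
311.8 x + 29.0 y = 14761.97
Solving the 2×2 system: x ≈ 40.3, y ≈ 75.8 km.
Check against K (with the unrounded x, y): √((x + 108.7)²+(y + 154.4)²) = 274.20 ≈ 274.21 km. ✓

x ≈ 40.3 km, y ≈ 75.8 km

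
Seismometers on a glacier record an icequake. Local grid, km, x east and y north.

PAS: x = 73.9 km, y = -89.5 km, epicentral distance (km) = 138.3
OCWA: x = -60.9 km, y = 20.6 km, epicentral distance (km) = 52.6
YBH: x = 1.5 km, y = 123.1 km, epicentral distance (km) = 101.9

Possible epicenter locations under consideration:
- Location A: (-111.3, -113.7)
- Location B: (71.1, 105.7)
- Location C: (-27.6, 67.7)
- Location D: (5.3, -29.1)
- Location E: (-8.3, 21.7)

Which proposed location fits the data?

For each candidate, compare |candidate − station| to the reported distance:
Location A: residuals PAS 48.5, OCWA 90.8, YBH 160.4 → max 160.4 km
Location B: residuals PAS 56.9, OCWA 104.5, YBH 30.2 → max 104.5 km
Location C: residuals PAS 48.8, OCWA 5.1, YBH 39.3 → max 48.8 km
Location D: residuals PAS 46.9, OCWA 30.2, YBH 50.3 → max 50.3 km
Location E: residuals PAS 0.0, OCWA 0.0, YBH 0.0 → max 0.0 km
Only Location E has all residuals ≈ 0.

Location E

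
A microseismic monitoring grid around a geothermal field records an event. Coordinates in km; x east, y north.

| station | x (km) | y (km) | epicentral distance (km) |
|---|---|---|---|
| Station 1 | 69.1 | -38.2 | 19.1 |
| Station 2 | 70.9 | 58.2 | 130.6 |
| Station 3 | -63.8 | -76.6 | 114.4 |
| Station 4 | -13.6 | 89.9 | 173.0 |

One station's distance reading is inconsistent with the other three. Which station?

Solve using three stations at a time. Using Station 2, Station 3, Station 4 (subtract circle equations pairwise → linear system) gives (x, y) ≈ (50.5, -70.8).
Distances from that point to each station vs reported:
  Station 1: calculated 37.6 vs reported 19.1 → residual 18.5 km
  Station 2: calculated 130.6 vs reported 130.6 → residual 0.0 km
  Station 3: calculated 114.4 vs reported 114.4 → residual 0.0 km
  Station 4: calculated 173.0 vs reported 173.0 → residual 0.0 km
Station 2, Station 3, Station 4 are mutually consistent (residuals ≈ 0); Station 1 is off by 18.5 km.

Station 1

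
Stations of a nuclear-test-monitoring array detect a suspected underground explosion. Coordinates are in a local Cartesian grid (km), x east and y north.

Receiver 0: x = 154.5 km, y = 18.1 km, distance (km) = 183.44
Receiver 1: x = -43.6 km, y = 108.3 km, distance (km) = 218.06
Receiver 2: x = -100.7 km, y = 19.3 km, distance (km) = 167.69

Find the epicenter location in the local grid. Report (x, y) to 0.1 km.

Circle about each station: (x − 154.5)² + (y − 18.1)² = 183.44²; (x + 43.6)² + (y − 108.3)² = 218.06²; (x + 100.7)² + (y − 19.3)² = 167.69².
Subtracting the Receiver 0 equation from the Receiver 1 and Receiver 2 equations removes the quadratic terms:
-396.2 x + 180.4 y = -24467.94
-510.4 x + 2.4 y = -8154.58
Solving the 2×2 system: x ≈ 15.5, y ≈ -101.6 km.
Check against Receiver 0 (with the unrounded x, y): √((x − 154.5)²+(y − 18.1)²) = 183.43 ≈ 183.44 km. ✓

15.5 km east, -101.6 km north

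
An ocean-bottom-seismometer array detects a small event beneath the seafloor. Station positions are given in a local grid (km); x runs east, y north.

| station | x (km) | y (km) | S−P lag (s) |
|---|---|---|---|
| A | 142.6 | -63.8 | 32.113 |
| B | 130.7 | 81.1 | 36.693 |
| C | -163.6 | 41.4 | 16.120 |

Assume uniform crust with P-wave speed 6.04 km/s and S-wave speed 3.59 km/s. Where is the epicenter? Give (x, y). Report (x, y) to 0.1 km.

Distance from S−P lag: d = Δt · v_P v_S / (v_P − v_S) = Δt · (6.04·3.59)/(6.04−3.59) ≈ 8.8504·Δt.
So d_A = 284.21, d_B = 324.75, d_C = 142.67 km.
Circle about each station: (x − 142.6)² + (y + 63.8)² = 284.21²; (x − 130.7)² + (y − 81.1)² = 324.75²; (x + 163.6)² + (y − 41.4)² = 142.67².
Subtracting the A equation from the B and C equations removes the quadratic terms:
-23.8 x + 289.8 y = -25432.74
-612.4 x + 210.4 y = 64494.32
Solving the 2×2 system: x ≈ -139.4, y ≈ -99.2 km.

(-139.4, -99.2)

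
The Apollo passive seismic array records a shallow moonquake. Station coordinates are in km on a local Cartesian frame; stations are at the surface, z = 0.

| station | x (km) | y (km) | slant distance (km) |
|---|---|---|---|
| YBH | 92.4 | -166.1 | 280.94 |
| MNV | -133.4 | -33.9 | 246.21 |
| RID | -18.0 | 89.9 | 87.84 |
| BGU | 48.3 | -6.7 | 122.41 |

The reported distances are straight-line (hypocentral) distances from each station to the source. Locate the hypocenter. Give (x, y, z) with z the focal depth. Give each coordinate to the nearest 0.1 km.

x ≈ 63.2 km, y ≈ 112.2 km, depth ≈ 25.0 km

Each station gives a sphere (x−x_i)² + (y−y_i)² + z² = d_i² (stations at z=0).
Subtracting the YBH sphere from MNV and RID: z² cancels, leaving linear equations in x and y:
-451.6 x + 264.4 y = 1125.72
-220.8 x + 512.0 y = 43490.46
Solving: x ≈ 63.194, y ≈ 112.195 km (keep extra digits for the depth step; rounded: 63.2, 112.2).
Then from the YBH sphere: z² = 280.94² − (x − 92.4)² − (y + 166.1)² with x = 63.194, y = 112.195, so z ≈ 25.024 ≈ 25.0 km.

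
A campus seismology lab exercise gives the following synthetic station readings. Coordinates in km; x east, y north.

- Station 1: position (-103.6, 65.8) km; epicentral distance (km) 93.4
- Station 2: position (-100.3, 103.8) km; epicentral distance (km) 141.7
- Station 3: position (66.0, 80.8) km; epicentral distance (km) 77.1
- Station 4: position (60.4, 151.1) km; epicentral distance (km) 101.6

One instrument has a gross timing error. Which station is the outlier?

Solve using three stations at a time. Using Station 1, Station 3, Station 4 (subtract circle equations pairwise → linear system) gives (x, y) ≈ (-11.1, 78.9).
Distances from that point to each station vs reported:
  Station 1: calculated 93.4 vs reported 93.4 → residual 0.0 km
  Station 2: calculated 92.6 vs reported 141.7 → residual 49.1 km
  Station 3: calculated 77.1 vs reported 77.1 → residual 0.0 km
  Station 4: calculated 101.6 vs reported 101.6 → residual 0.0 km
Station 1, Station 3, Station 4 are mutually consistent (residuals ≈ 0); Station 2 is off by 49.1 km.

Station 2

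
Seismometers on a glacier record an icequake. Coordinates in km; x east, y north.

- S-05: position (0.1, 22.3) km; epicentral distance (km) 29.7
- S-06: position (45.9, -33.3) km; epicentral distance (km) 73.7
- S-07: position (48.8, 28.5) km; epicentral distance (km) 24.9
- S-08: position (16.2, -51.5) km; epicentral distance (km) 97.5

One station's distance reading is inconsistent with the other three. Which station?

S-08

Solve using three stations at a time. Using S-05, S-06, S-07 (subtract circle equations pairwise → linear system) gives (x, y) ≈ (25.6, 37.6).
Distances from that point to each station vs reported:
  S-05: calculated 29.7 vs reported 29.7 → residual 0.0 km
  S-06: calculated 73.7 vs reported 73.7 → residual 0.0 km
  S-07: calculated 24.9 vs reported 24.9 → residual 0.0 km
  S-08: calculated 89.5 vs reported 97.5 → residual 8.0 km
S-05, S-06, S-07 are mutually consistent (residuals ≈ 0); S-08 is off by 8.0 km.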